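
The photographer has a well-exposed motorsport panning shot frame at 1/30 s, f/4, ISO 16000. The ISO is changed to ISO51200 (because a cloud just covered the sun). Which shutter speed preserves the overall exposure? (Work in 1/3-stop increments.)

1/100s

ISO: 16000 → 20000 → 25600 → 32000 → 40000 → 51200 — 1 2/3 stops higher (brighter).
Need 1 2/3 stops darker from the shutter speed: 1/30 → 1/40 → 1/50 → 1/60 → 1/80 → 1/100.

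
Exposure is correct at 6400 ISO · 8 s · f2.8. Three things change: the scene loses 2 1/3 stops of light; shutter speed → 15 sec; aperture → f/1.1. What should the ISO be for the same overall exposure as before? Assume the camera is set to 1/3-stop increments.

Scene light: 2 1/3 stops darker.
Shutter speed: 8 → 10 → 13 → 15 — 1 stop slower (brighter).
Aperture: f/2.8 → f/2.5 → f/2.2 → f/2 → f/1.8 → f/1.6 → f/1.4 → f/1.2 → f/1.1 — 2 2/3 stops wider (brighter).
Net so far: 1 1/3 stops brighter. ISO: 6400 → 5000 → 4000 → 3200 → 2500.

ISO 2500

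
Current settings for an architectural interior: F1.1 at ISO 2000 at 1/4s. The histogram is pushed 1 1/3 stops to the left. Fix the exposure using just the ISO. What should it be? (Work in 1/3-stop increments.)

ISO 5000

Underexposed by 1 1/3 stops → need 1 1/3 stops brighter.
ISO: 2000 → 2500 → 3200 → 4000 → 5000.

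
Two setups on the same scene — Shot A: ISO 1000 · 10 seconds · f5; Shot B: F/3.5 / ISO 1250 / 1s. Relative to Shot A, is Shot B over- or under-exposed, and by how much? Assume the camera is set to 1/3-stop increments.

Aperture: f/5 → f/4.5 → f/4 → f/3.5 — 1 stop opened up (brighter).
Shutter speed: 10 → 8 → 6 → 5 → 4 → 3.2 → 2.5 → 2 → 1.6 → 1.3 → 1 — 3 1/3 stops shorter (darker).
ISO: 1000 → 1250 — 1/3 stop raised (brighter).
Net: +1 −3 1/3 +1/3 = −2 stops.

2 stops darker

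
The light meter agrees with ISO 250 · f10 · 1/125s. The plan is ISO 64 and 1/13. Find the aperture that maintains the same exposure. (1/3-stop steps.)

ISO: 250 → 200 → 160 → 125 → 100 → 80 → 64 — 2 stops dropped (darker).
Shutter speed: 1/125 → 1/100 → 1/80 → 1/60 → 1/50 → 1/40 → 1/30 → 1/25 → 1/20 → 1/15 → 1/13 — 3 1/3 stops longer (brighter).
Net change so far: 1 1/3 stops brighter. Offset with the aperture: f/10 → f/11 → f/13 → f/14 → f/16.

f/16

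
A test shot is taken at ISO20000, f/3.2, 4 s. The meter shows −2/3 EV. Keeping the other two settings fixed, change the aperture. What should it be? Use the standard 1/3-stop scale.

Underexposed by 2/3 stop → need 2/3 stop brighter.
Aperture: f/3.2 → f/2.8 → f/2.5.

f/2.5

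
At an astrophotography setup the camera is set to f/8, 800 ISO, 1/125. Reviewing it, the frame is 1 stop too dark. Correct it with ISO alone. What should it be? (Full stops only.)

ISO 1600

Underexposed by 1 stop → need 1 stop brighter.
ISO: 800 → 1600.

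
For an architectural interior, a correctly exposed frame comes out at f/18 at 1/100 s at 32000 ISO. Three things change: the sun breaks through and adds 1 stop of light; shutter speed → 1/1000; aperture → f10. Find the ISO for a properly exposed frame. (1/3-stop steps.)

ISO 51200

Scene light: 1 stop brighter.
Shutter speed: 1/100 → 1/125 → 1/160 → 1/200 → 1/250 → 1/320 → 1/400 → 1/500 → 1/640 → 1/800 → 1/1000 — 3 1/3 stops faster (darker).
Aperture: f/18 → f/16 → f/14 → f/13 → f/11 → f/10 — 1 2/3 stops opened up (brighter).
Net so far: 2/3 stop darker. ISO: 32000 → 40000 → 51200.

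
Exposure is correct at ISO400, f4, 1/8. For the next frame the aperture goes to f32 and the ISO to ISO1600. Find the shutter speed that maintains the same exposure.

2 s

Aperture: f/4 → f/5.6 → f/8 → f/11 → f/16 → f/22 → f/32 — 6 stops smaller aperture (darker).
ISO: 400 → 800 → 1600 — 2 stops higher (brighter).
Net change so far: 4 stops darker. Offset with the shutter speed: 1/8 → 1/4 → 1/2 → 1 → 2.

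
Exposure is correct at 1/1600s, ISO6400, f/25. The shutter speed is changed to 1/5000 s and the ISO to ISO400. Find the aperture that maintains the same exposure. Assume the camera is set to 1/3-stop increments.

f/3.5

Shutter speed: 1/1600 → 1/2000 → 1/2500 → 1/3200 → 1/4000 → 1/5000 — 1 2/3 stops shorter (darker).
ISO: 6400 → 5000 → 4000 → 3200 → 2500 → 2000 → 1600 → 1250 → 1000 → 800 → 640 → 500 → 400 — 4 stops lower (darker).
Net change so far: 5 2/3 stops darker. Offset with the aperture: f/25 → f/22 → f/20 → f/18 → f/16 → f/14 → f/13 → f/11 → f/10 → f/9 → f/8 → f/7.1 → f/6.3 → f/5.6 → f/5 → f/4.5 → f/4 → f/3.5.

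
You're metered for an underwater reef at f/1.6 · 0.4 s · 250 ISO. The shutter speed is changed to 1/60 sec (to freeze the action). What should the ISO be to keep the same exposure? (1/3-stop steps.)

ISO 6400

Shutter speed: 0.4 → 0.3 → 1/4 → 1/5 → 1/6 → 1/8 → 1/10 → 1/13 → 1/15 → 1/20 → 1/25 → 1/30 → 1/40 → 1/50 → 1/60 — 4 2/3 stops shorter (darker).
Need 4 2/3 stops brighter from the ISO: 250 → 320 → 400 → 500 → 640 → 800 → 1000 → 1250 → 1600 → 2000 → 2500 → 3200 → 4000 → 5000 → 6400.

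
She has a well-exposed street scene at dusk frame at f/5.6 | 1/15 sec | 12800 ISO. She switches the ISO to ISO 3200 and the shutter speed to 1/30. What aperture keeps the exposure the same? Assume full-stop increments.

f/2

ISO: 12800 → 6400 → 3200 — 2 stops lower (darker).
Shutter speed: 1/15 → 1/30 — 1 stop shorter (darker).
Net change so far: 3 stops darker. Offset with the aperture: f/5.6 → f/4 → f/2.8 → f/2.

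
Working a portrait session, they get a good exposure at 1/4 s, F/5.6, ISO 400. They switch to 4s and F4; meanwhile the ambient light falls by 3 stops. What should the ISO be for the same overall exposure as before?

ISO 100

Scene light: 3 stops darker.
Shutter speed: 1/4 → 1/2 → 1 → 2 → 4 — 4 stops longer (brighter).
Aperture: f/5.6 → f/4 — 1 stop wider (brighter).
Net so far: 2 stops brighter. ISO: 400 → 200 → 100.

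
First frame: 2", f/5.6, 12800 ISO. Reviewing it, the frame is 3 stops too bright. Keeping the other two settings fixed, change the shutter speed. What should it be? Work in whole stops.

1/4s

Overexposed by 3 stops → need 3 stops darker.
Shutter speed: 2 → 1 → 1/2 → 1/4.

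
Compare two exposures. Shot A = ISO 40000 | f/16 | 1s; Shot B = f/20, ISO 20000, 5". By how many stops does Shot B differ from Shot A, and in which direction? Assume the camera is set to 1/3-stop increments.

Aperture: f/16 → f/18 → f/20 — 2/3 stop stopped down (darker).
Shutter speed: 1 → 1.3 → 1.6 → 2 → 2.5 → 3.2 → 4 → 5 — 2 1/3 stops longer (brighter).
ISO: 40000 → 32000 → 25600 → 20000 — 1 stop lower (darker).
Net: −2/3 +2 1/3 −1 = +2/3 stops.

2/3 stop brighter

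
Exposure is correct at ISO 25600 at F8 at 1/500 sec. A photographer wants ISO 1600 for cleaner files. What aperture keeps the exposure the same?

ISO: 25600 → 12800 → 6400 → 3200 → 1600 — 4 stops lower (darker).
Need 4 stops brighter from the aperture: f/8 → f/5.6 → f/4 → f/2.8 → f/2.

f/2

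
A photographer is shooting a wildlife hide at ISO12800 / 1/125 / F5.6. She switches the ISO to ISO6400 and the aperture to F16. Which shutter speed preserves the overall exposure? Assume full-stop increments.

ISO: 12800 → 6400 — 1 stop dropped (darker).
Aperture: f/5.6 → f/8 → f/11 → f/16 — 3 stops narrower (darker).
Net change so far: 4 stops darker. Offset with the shutter speed: 1/125 → 1/60 → 1/30 → 1/15 → 1/8.

1/8s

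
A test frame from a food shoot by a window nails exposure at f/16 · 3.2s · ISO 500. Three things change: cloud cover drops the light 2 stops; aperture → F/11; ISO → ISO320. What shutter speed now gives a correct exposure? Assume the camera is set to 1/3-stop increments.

10 s

Scene light: 2 stops darker.
Aperture: f/16 → f/14 → f/13 → f/11 — 1 stop larger aperture (brighter).
ISO: 500 → 400 → 320 — 2/3 stop dropped (darker).
Net so far: 1 2/3 stops darker. Shutter speed: 3.2 → 4 → 5 → 6 → 8 → 10.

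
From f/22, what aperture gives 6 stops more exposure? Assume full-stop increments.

f/2.8

Aperture: f/22 → f/16 → f/11 → f/8 → f/5.6 → f/4 → f/2.8 — 6 stops wider (brighter).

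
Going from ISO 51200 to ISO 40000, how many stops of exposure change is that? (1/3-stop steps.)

1/3 stop

51200 → 40000 — count the steps: 1 third-stops = 1/3 stop.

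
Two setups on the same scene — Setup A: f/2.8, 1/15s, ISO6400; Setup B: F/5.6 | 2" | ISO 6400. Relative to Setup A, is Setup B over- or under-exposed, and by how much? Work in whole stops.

3 stops brighter

Aperture: f/2.8 → f/4 → f/5.6 — 2 stops smaller aperture (darker).
Shutter speed: 1/15 → 1/8 → 1/4 → 1/2 → 1 → 2 — 5 stops slower (brighter).
ISO: unchanged.
Net: −2 +5 = +3 stops.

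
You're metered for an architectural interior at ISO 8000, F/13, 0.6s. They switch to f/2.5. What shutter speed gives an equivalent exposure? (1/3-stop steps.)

Aperture: f/13 → f/11 → f/10 → f/9 → f/8 → f/7.1 → f/6.3 → f/5.6 → f/5 → f/4.5 → f/4 → f/3.5 → f/3.2 → f/2.8 → f/2.5 — 4 2/3 stops wider (brighter).
Need 4 2/3 stops darker from the shutter speed: 0.6 → 0.5 → 0.4 → 0.3 → 1/4 → 1/5 → 1/6 → 1/8 → 1/10 → 1/13 → 1/15 → 1/20 → 1/25 → 1/30 → 1/40.

1/40s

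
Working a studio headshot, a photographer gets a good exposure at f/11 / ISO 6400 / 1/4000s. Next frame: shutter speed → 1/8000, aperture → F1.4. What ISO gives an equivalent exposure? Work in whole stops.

ISO 200

Shutter speed: 1/4000 → 1/8000 — 1 stop faster (darker).
Aperture: f/11 → f/8 → f/5.6 → f/4 → f/2.8 → f/2 → f/1.4 — 6 stops wider (brighter).
Net change so far: 5 stops brighter. Offset with the ISO: 6400 → 3200 → 1600 → 800 → 400 → 200.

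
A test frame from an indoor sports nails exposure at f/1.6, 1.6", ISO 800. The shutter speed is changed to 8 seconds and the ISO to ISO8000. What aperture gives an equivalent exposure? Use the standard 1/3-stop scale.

Shutter speed: 1.6 → 2 → 2.5 → 3.2 → 4 → 5 → 6 → 8 — 2 1/3 stops longer (brighter).
ISO: 800 → 1000 → 1250 → 1600 → 2000 → 2500 → 3200 → 4000 → 5000 → 6400 → 8000 — 3 1/3 stops raised (brighter).
Net change so far: 5 2/3 stops brighter. Offset with the aperture: f/1.6 → f/1.8 → f/2 → f/2.2 → f/2.5 → f/2.8 → f/3.2 → f/3.5 → f/4 → f/4.5 → f/5 → f/5.6 → f/6.3 → f/7.1 → f/8 → f/9 → f/10 → f/11.

f/11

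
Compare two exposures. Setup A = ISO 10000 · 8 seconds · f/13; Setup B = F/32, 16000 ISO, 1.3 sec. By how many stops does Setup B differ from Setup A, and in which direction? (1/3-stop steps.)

Aperture: f/13 → f/14 → f/16 → f/18 → f/20 → f/22 → f/25 → f/29 → f/32 — 2 2/3 stops stopped down (darker).
Shutter speed: 8 → 6 → 5 → 4 → 3.2 → 2.5 → 2 → 1.6 → 1.3 — 2 2/3 stops shorter (darker).
ISO: 10000 → 12800 → 16000 — 2/3 stop higher (brighter).
Net: −2 2/3 −2 2/3 +2/3 = −4 2/3 stops.

4 2/3 stops darker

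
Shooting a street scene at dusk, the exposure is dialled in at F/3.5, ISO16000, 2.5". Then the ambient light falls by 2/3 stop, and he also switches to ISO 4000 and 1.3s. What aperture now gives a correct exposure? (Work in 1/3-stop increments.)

Scene light: 2/3 stop darker.
ISO: 16000 → 12800 → 10000 → 8000 → 6400 → 5000 → 4000 — 2 stops lower (darker).
Shutter speed: 2.5 → 2 → 1.6 → 1.3 — 1 stop shorter (darker).
Net so far: 3 2/3 stops darker. Aperture: f/3.5 → f/3.2 → f/2.8 → f/2.5 → f/2.2 → f/2 → f/1.8 → f/1.6 → f/1.4 → f/1.2 → f/1.1 → f/1.0.

f/1.0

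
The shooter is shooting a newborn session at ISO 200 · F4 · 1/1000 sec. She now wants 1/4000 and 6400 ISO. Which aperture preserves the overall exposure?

Shutter speed: 1/1000 → 1/2000 → 1/4000 — 2 stops shorter (darker).
ISO: 200 → 400 → 800 → 1600 → 3200 → 6400 — 5 stops higher (brighter).
Net change so far: 3 stops brighter. Offset with the aperture: f/4 → f/5.6 → f/8 → f/11.

f/11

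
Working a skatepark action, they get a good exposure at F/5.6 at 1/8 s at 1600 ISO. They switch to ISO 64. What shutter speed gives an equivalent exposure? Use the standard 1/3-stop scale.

ISO: 1600 → 1250 → 1000 → 800 → 640 → 500 → 400 → 320 → 250 → 200 → 160 → 125 → 100 → 80 → 64 — 4 2/3 stops dropped (darker).
Need 4 2/3 stops brighter from the shutter speed: 1/8 → 1/6 → 1/5 → 1/4 → 0.3 → 0.4 → 0.5 → 0.6 → 0.8 → 1 → 1.3 → 1.6 → 2 → 2.5 → 3.2.

3.2 s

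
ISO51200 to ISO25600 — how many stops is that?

51200 → 25600 — count the steps: 1 stop.

1 stop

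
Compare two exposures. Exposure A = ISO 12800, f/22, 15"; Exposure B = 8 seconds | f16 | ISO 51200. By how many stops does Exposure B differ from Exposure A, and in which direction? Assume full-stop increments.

2 stops brighter

Aperture: f/22 → f/16 — 1 stop opened up (brighter).
Shutter speed: 15 → 8 — 1 stop faster (darker).
ISO: 12800 → 25600 → 51200 — 2 stops higher (brighter).
Net: +1 −1 +2 = +2 stops.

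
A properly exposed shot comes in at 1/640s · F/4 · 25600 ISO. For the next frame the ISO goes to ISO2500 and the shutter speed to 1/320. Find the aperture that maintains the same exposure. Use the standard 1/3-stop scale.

ISO: 25600 → 20000 → 16000 → 12800 → 10000 → 8000 → 6400 → 5000 → 4000 → 3200 → 2500 — 3 1/3 stops lower (darker).
Shutter speed: 1/640 → 1/500 → 1/400 → 1/320 — 1 stop slower (brighter).
Net change so far: 2 1/3 stops darker. Offset with the aperture: f/4 → f/3.5 → f/3.2 → f/2.8 → f/2.5 → f/2.2 → f/2 → f/1.8.

f/1.8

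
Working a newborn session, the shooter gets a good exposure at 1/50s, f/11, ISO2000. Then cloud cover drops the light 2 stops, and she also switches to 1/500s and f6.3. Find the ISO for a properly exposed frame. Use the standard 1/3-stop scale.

ISO 25600

Scene light: 2 stops darker.
Shutter speed: 1/50 → 1/60 → 1/80 → 1/100 → 1/125 → 1/160 → 1/200 → 1/250 → 1/320 → 1/400 → 1/500 — 3 1/3 stops shorter (darker).
Aperture: f/11 → f/10 → f/9 → f/8 → f/7.1 → f/6.3 — 1 2/3 stops opened up (brighter).
Net so far: 3 2/3 stops darker. ISO: 2000 → 2500 → 3200 → 4000 → 5000 → 6400 → 8000 → 10000 → 12800 → 16000 → 20000 → 25600.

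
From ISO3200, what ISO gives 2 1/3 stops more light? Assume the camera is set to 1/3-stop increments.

ISO 16000

ISO: 3200 → 4000 → 5000 → 6400 → 8000 → 10000 → 12800 → 16000 — 2 1/3 stops higher (brighter).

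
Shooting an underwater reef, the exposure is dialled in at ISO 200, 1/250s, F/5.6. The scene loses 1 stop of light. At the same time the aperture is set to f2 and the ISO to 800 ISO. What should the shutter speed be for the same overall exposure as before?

Scene light: 1 stop darker.
Aperture: f/5.6 → f/4 → f/2.8 → f/2 — 3 stops opened up (brighter).
ISO: 200 → 400 → 800 — 2 stops raised (brighter).
Net so far: 4 stops brighter. Shutter speed: 1/250 → 1/500 → 1/1000 → 1/2000 → 1/4000.

1/4000s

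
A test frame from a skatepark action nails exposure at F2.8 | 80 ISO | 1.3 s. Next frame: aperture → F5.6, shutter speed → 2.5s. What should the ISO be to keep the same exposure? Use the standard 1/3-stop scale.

Aperture: f/2.8 → f/3.2 → f/3.5 → f/4 → f/4.5 → f/5 → f/5.6 — 2 stops narrower (darker).
Shutter speed: 1.3 → 1.6 → 2 → 2.5 — 1 stop slower (brighter).
Net change so far: 1 stop darker. Offset with the ISO: 80 → 100 → 125 → 160.

ISO 160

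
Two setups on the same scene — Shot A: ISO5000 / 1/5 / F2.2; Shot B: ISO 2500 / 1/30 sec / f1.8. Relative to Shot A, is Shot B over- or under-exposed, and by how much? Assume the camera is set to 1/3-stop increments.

3 stops darker

Aperture: f/2.2 → f/2 → f/1.8 — 2/3 stop larger aperture (brighter).
Shutter speed: 1/5 → 1/6 → 1/8 → 1/10 → 1/13 → 1/15 → 1/20 → 1/25 → 1/30 — 2 2/3 stops faster (darker).
ISO: 5000 → 4000 → 3200 → 2500 — 1 stop dropped (darker).
Net: +2/3 −2 2/3 −1 = −3 stops.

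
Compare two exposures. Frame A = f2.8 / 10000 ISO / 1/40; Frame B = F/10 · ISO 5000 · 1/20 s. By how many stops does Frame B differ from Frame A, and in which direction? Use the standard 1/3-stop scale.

3 2/3 stops darker

Aperture: f/2.8 → f/3.2 → f/3.5 → f/4 → f/4.5 → f/5 → f/5.6 → f/6.3 → f/7.1 → f/8 → f/9 → f/10 — 3 2/3 stops smaller aperture (darker).
Shutter speed: 1/40 → 1/30 → 1/25 → 1/20 — 1 stop slower (brighter).
ISO: 10000 → 8000 → 6400 → 5000 — 1 stop lower (darker).
Net: −3 2/3 +1 −1 = −3 2/3 stops.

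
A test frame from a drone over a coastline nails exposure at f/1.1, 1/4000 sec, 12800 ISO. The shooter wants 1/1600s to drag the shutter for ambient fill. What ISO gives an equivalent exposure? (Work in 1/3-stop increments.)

ISO 5000

Shutter speed: 1/4000 → 1/3200 → 1/2500 → 1/2000 → 1/1600 — 1 1/3 stops longer (brighter).
Need 1 1/3 stops darker from the ISO: 12800 → 10000 → 8000 → 6400 → 5000.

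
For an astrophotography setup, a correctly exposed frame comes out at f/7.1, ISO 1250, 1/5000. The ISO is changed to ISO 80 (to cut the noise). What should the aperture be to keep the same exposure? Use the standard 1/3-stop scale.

f/1.8

ISO: 1250 → 1000 → 800 → 640 → 500 → 400 → 320 → 250 → 200 → 160 → 125 → 100 → 80 — 4 stops dropped (darker).
Need 4 stops brighter from the aperture: f/7.1 → f/6.3 → f/5.6 → f/5 → f/4.5 → f/4 → f/3.5 → f/3.2 → f/2.8 → f/2.5 → f/2.2 → f/2 → f/1.8.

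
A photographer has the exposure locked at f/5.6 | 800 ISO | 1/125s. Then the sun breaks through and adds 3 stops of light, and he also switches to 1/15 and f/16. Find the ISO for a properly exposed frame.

ISO 100

Scene light: 3 stops brighter.
Shutter speed: 1/125 → 1/60 → 1/30 → 1/15 — 3 stops slower (brighter).
Aperture: f/5.6 → f/8 → f/11 → f/16 — 3 stops narrower (darker).
Net so far: 3 stops brighter. ISO: 800 → 400 → 200 → 100.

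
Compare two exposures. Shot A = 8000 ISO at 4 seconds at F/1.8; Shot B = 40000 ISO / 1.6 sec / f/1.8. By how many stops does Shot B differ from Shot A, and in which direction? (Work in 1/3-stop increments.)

Aperture: unchanged.
Shutter speed: 4 → 3.2 → 2.5 → 2 → 1.6 — 1 1/3 stops faster (darker).
ISO: 8000 → 10000 → 12800 → 16000 → 20000 → 25600 → 32000 → 40000 — 2 1/3 stops higher (brighter).
Net: −1 1/3 +2 1/3 = +1 stop.

1 stop brighter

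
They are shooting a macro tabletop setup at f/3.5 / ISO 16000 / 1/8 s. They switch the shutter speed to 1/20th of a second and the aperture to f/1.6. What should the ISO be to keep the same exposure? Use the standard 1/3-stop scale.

Shutter speed: 1/8 → 1/10 → 1/13 → 1/15 → 1/20 — 1 1/3 stops faster (darker).
Aperture: f/3.5 → f/3.2 → f/2.8 → f/2.5 → f/2.2 → f/2 → f/1.8 → f/1.6 — 2 1/3 stops wider (brighter).
Net change so far: 1 stop brighter. Offset with the ISO: 16000 → 12800 → 10000 → 8000.

ISO 8000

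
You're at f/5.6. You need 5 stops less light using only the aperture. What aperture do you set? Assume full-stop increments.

Aperture: f/5.6 → f/8 → f/11 → f/16 → f/22 → f/32 — 5 stops smaller aperture (darker).

f/32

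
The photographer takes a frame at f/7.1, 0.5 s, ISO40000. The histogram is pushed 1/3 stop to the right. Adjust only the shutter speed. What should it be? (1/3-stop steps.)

0.4 s

Overexposed by 1/3 stop → need 1/3 stop darker.
Shutter speed: 0.5 → 0.4.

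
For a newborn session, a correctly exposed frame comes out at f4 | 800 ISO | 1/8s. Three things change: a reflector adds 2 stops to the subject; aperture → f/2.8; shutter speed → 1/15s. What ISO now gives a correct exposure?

Scene light: 2 stops brighter.
Aperture: f/4 → f/2.8 — 1 stop opened up (brighter).
Shutter speed: 1/8 → 1/15 — 1 stop faster (darker).
Net so far: 2 stops brighter. ISO: 800 → 400 → 200.

ISO 200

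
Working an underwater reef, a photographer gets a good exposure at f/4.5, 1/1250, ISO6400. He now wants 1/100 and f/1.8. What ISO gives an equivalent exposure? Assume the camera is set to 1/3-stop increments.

ISO 80

Shutter speed: 1/1250 → 1/1000 → 1/800 → 1/640 → 1/500 → 1/400 → 1/320 → 1/250 → 1/200 → 1/160 → 1/125 → 1/100 — 3 2/3 stops slower (brighter).
Aperture: f/4.5 → f/4 → f/3.5 → f/3.2 → f/2.8 → f/2.5 → f/2.2 → f/2 → f/1.8 — 2 2/3 stops larger aperture (brighter).
Net change so far: 6 1/3 stops brighter. Offset with the ISO: 6400 → 5000 → 4000 → 3200 → 2500 → 2000 → 1600 → 1250 → 1000 → 800 → 640 → 500 → 400 → 320 → 250 → 200 → 160 → 125 → 100 → 80.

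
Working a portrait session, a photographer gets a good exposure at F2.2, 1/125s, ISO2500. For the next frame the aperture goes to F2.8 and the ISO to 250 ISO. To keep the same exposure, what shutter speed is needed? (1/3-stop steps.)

Aperture: f/2.2 → f/2.5 → f/2.8 — 2/3 stop stopped down (darker).
ISO: 2500 → 2000 → 1600 → 1250 → 1000 → 800 → 640 → 500 → 400 → 320 → 250 — 3 1/3 stops lower (darker).
Net change so far: 4 stops darker. Offset with the shutter speed: 1/125 → 1/100 → 1/80 → 1/60 → 1/50 → 1/40 → 1/30 → 1/25 → 1/20 → 1/15 → 1/13 → 1/10 → 1/8.

1/8s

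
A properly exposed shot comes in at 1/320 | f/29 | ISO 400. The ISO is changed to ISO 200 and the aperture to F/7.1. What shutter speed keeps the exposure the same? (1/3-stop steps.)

ISO: 400 → 320 → 250 → 200 — 1 stop lower (darker).
Aperture: f/29 → f/25 → f/22 → f/20 → f/18 → f/16 → f/14 → f/13 → f/11 → f/10 → f/9 → f/8 → f/7.1 — 4 stops wider (brighter).
Net change so far: 3 stops brighter. Offset with the shutter speed: 1/320 → 1/400 → 1/500 → 1/640 → 1/800 → 1/1000 → 1/1250 → 1/1600 → 1/2000 → 1/2500.

1/2500s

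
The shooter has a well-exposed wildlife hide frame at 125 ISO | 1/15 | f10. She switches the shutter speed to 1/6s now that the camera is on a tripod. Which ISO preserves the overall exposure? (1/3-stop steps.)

Shutter speed: 1/15 → 1/13 → 1/10 → 1/8 → 1/6 — 1 1/3 stops longer (brighter).
Need 1 1/3 stops darker from the ISO: 125 → 100 → 80 → 64 → 50.

ISO 50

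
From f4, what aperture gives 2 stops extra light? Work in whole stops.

Aperture: f/4 → f/2.8 → f/2 — 2 stops opened up (brighter).

f/2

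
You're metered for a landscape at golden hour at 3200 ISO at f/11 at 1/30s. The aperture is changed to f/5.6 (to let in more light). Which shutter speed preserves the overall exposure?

Aperture: f/11 → f/8 → f/5.6 — 2 stops larger aperture (brighter).
Need 2 stops darker from the shutter speed: 1/30 → 1/60 → 1/125.

1/125s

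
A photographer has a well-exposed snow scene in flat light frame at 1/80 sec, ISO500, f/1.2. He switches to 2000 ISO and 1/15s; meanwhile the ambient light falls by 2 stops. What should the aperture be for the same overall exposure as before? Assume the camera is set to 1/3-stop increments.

Scene light: 2 stops darker.
ISO: 500 → 640 → 800 → 1000 → 1250 → 1600 → 2000 — 2 stops raised (brighter).
Shutter speed: 1/80 → 1/60 → 1/50 → 1/40 → 1/30 → 1/25 → 1/20 → 1/15 — 2 1/3 stops longer (brighter).
Net so far: 2 1/3 stops brighter. Aperture: f/1.2 → f/1.4 → f/1.6 → f/1.8 → f/2 → f/2.2 → f/2.5 → f/2.8.

f/2.8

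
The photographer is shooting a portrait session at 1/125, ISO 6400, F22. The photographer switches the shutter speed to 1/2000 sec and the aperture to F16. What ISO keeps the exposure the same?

Shutter speed: 1/125 → 1/250 → 1/500 → 1/1000 → 1/2000 — 4 stops shorter (darker).
Aperture: f/22 → f/16 — 1 stop wider (brighter).
Net change so far: 3 stops darker. Offset with the ISO: 6400 → 12800 → 25600 → 51200.

ISO 51200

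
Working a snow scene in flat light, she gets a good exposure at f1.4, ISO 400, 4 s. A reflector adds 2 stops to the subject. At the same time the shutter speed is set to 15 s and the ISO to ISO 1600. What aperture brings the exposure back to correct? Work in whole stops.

f/11

Scene light: 2 stops brighter.
Shutter speed: 4 → 8 → 15 — 2 stops longer (brighter).
ISO: 400 → 800 → 1600 — 2 stops raised (brighter).
Net so far: 6 stops brighter. Aperture: f/1.4 → f/2 → f/2.8 → f/4 → f/5.6 → f/8 → f/11.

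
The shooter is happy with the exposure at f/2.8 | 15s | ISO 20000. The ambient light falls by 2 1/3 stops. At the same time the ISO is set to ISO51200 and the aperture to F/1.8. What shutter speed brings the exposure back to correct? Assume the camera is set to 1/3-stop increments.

Scene light: 2 1/3 stops darker.
ISO: 20000 → 25600 → 32000 → 40000 → 51200 — 1 1/3 stops raised (brighter).
Aperture: f/2.8 → f/2.5 → f/2.2 → f/2 → f/1.8 — 1 1/3 stops larger aperture (brighter).
Net so far: 1/3 stop brighter. Shutter speed: 15 → 13.

13 s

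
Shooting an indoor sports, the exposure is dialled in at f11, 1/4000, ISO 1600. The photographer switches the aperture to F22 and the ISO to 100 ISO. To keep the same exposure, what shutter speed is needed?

1/60s

Aperture: f/11 → f/16 → f/22 — 2 stops narrower (darker).
ISO: 1600 → 800 → 400 → 200 → 100 — 4 stops dropped (darker).
Net change so far: 6 stops darker. Offset with the shutter speed: 1/4000 → 1/2000 → 1/1000 → 1/500 → 1/250 → 1/125 → 1/60.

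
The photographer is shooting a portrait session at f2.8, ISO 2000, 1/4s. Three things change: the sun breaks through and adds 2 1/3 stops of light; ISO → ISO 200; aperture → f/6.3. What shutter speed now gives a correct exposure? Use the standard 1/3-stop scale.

Scene light: 2 1/3 stops brighter.
ISO: 2000 → 1600 → 1250 → 1000 → 800 → 640 → 500 → 400 → 320 → 250 → 200 — 3 1/3 stops lower (darker).
Aperture: f/2.8 → f/3.2 → f/3.5 → f/4 → f/4.5 → f/5 → f/5.6 → f/6.3 — 2 1/3 stops narrower (darker).
Net so far: 3 1/3 stops darker. Shutter speed: 1/4 → 0.3 → 0.4 → 0.5 → 0.6 → 0.8 → 1 → 1.3 → 1.6 → 2 → 2.5.

2.5 s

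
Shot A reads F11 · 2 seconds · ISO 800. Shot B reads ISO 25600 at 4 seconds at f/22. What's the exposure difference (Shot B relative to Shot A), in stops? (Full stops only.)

Aperture: f/11 → f/16 → f/22 — 2 stops stopped down (darker).
Shutter speed: 2 → 4 — 1 stop longer (brighter).
ISO: 800 → 1600 → 3200 → 6400 → 12800 → 25600 — 5 stops higher (brighter).
Net: −2 +1 +5 = +4 stops.

4 stops brighter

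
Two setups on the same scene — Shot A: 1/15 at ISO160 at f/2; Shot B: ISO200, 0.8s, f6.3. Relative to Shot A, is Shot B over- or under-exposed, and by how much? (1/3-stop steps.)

2/3 stop brighter

Aperture: f/2 → f/2.2 → f/2.5 → f/2.8 → f/3.2 → f/3.5 → f/4 → f/4.5 → f/5 → f/5.6 → f/6.3 — 3 1/3 stops stopped down (darker).
Shutter speed: 1/15 → 1/13 → 1/10 → 1/8 → 1/6 → 1/5 → 1/4 → 0.3 → 0.4 → 0.5 → 0.6 → 0.8 — 3 2/3 stops slower (brighter).
ISO: 160 → 200 — 1/3 stop higher (brighter).
Net: −3 1/3 +3 2/3 +1/3 = +2/3 stops.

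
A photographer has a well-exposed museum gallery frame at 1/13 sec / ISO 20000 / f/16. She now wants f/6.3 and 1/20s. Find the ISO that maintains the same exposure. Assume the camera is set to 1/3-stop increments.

ISO 5000

Aperture: f/16 → f/14 → f/13 → f/11 → f/10 → f/9 → f/8 → f/7.1 → f/6.3 — 2 2/3 stops larger aperture (brighter).
Shutter speed: 1/13 → 1/15 → 1/20 — 2/3 stop faster (darker).
Net change so far: 2 stops brighter. Offset with the ISO: 20000 → 16000 → 12800 → 10000 → 8000 → 6400 → 5000.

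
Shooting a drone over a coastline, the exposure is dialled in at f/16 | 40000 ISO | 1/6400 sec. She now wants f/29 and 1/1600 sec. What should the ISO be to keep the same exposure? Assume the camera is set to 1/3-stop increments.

Aperture: f/16 → f/18 → f/20 → f/22 → f/25 → f/29 — 1 2/3 stops narrower (darker).
Shutter speed: 1/6400 → 1/5000 → 1/4000 → 1/3200 → 1/2500 → 1/2000 → 1/1600 — 2 stops slower (brighter).
Net change so far: 1/3 stop brighter. Offset with the ISO: 40000 → 32000.

ISO 32000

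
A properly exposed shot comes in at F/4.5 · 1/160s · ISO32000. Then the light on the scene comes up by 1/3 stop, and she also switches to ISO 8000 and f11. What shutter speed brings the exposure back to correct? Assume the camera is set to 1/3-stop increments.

Scene light: 1/3 stop brighter.
ISO: 32000 → 25600 → 20000 → 16000 → 12800 → 10000 → 8000 — 2 stops lower (darker).
Aperture: f/4.5 → f/5 → f/5.6 → f/6.3 → f/7.1 → f/8 → f/9 → f/10 → f/11 — 2 2/3 stops stopped down (darker).
Net so far: 4 1/3 stops darker. Shutter speed: 1/160 → 1/125 → 1/100 → 1/80 → 1/60 → 1/50 → 1/40 → 1/30 → 1/25 → 1/20 → 1/15 → 1/13 → 1/10 → 1/8.

1/8s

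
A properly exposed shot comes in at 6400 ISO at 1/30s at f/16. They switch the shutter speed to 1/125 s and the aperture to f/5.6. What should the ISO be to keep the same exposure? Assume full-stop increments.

Shutter speed: 1/30 → 1/60 → 1/125 — 2 stops shorter (darker).
Aperture: f/16 → f/11 → f/8 → f/5.6 — 3 stops larger aperture (brighter).
Net change so far: 1 stop brighter. Offset with the ISO: 6400 → 3200.

ISO 3200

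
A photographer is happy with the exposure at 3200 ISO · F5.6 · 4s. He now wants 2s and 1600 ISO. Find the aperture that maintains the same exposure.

f/2.8

Shutter speed: 4 → 2 — 1 stop shorter (darker).
ISO: 3200 → 1600 — 1 stop lower (darker).
Net change so far: 2 stops darker. Offset with the aperture: f/5.6 → f/4 → f/2.8.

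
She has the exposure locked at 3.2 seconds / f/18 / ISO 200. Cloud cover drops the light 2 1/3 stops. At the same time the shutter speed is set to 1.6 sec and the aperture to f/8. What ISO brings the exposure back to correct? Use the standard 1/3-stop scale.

Scene light: 2 1/3 stops darker.
Shutter speed: 3.2 → 2.5 → 2 → 1.6 — 1 stop shorter (darker).
Aperture: f/18 → f/16 → f/14 → f/13 → f/11 → f/10 → f/9 → f/8 — 2 1/3 stops opened up (brighter).
Net so far: 1 stop darker. ISO: 200 → 250 → 320 → 400.

ISO 400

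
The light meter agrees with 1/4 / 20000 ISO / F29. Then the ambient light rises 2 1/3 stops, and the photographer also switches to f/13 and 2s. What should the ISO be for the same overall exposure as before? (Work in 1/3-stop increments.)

Scene light: 2 1/3 stops brighter.
Aperture: f/29 → f/25 → f/22 → f/20 → f/18 → f/16 → f/14 → f/13 — 2 1/3 stops wider (brighter).
Shutter speed: 1/4 → 0.3 → 0.4 → 0.5 → 0.6 → 0.8 → 1 → 1.3 → 1.6 → 2 — 3 stops slower (brighter).
Net so far: 7 2/3 stops brighter. ISO: 20000 → 16000 → 12800 → 10000 → 8000 → 6400 → 5000 → 4000 → 3200 → 2500 → 2000 → 1600 → 1250 → 1000 → 800 → 640 → 500 → 400 → 320 → 250 → 200 → 160 → 125 → 100.

ISO 100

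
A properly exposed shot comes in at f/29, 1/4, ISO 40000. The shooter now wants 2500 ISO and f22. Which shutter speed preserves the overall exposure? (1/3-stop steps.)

ISO: 40000 → 32000 → 25600 → 20000 → 16000 → 12800 → 10000 → 8000 → 6400 → 5000 → 4000 → 3200 → 2500 — 4 stops lower (darker).
Aperture: f/29 → f/25 → f/22 — 2/3 stop wider (brighter).
Net change so far: 3 1/3 stops darker. Offset with the shutter speed: 1/4 → 0.3 → 0.4 → 0.5 → 0.6 → 0.8 → 1 → 1.3 → 1.6 → 2 → 2.5.

2.5 s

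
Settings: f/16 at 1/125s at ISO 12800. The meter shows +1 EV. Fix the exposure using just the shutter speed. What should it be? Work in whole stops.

1/250s

Overexposed by 1 stop → need 1 stop darker.
Shutter speed: 1/125 → 1/250.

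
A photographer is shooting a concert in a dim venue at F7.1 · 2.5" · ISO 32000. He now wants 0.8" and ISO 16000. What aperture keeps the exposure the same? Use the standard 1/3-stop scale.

Shutter speed: 2.5 → 2 → 1.6 → 1.3 → 1 → 0.8 — 1 2/3 stops faster (darker).
ISO: 32000 → 25600 → 20000 → 16000 — 1 stop dropped (darker).
Net change so far: 2 2/3 stops darker. Offset with the aperture: f/7.1 → f/6.3 → f/5.6 → f/5 → f/4.5 → f/4 → f/3.5 → f/3.2 → f/2.8.

f/2.8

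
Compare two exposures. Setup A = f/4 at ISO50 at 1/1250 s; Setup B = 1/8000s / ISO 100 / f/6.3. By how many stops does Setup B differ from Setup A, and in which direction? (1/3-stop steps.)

3 stops darker

Aperture: f/4 → f/4.5 → f/5 → f/5.6 → f/6.3 — 1 1/3 stops narrower (darker).
Shutter speed: 1/1250 → 1/1600 → 1/2000 → 1/2500 → 1/3200 → 1/4000 → 1/5000 → 1/6400 → 1/8000 — 2 2/3 stops faster (darker).
ISO: 50 → 64 → 80 → 100 — 1 stop higher (brighter).
Net: −1 1/3 −2 2/3 +1 = −3 stops.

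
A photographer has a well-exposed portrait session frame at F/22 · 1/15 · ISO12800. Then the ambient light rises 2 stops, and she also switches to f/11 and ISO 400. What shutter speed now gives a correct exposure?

1/8s

Scene light: 2 stops brighter.
Aperture: f/22 → f/16 → f/11 — 2 stops wider (brighter).
ISO: 12800 → 6400 → 3200 → 1600 → 800 → 400 — 5 stops lower (darker).
Net so far: 1 stop darker. Shutter speed: 1/15 → 1/8.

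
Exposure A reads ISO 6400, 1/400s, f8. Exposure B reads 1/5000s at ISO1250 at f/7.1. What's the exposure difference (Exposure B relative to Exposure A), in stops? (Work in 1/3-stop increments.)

5 2/3 stops darker

Aperture: f/8 → f/7.1 — 1/3 stop larger aperture (brighter).
Shutter speed: 1/400 → 1/500 → 1/640 → 1/800 → 1/1000 → 1/1250 → 1/1600 → 1/2000 → 1/2500 → 1/3200 → 1/4000 → 1/5000 — 3 2/3 stops shorter (darker).
ISO: 6400 → 5000 → 4000 → 3200 → 2500 → 2000 → 1600 → 1250 — 2 1/3 stops lower (darker).
Net: +1/3 −3 2/3 −2 1/3 = −5 2/3 stops.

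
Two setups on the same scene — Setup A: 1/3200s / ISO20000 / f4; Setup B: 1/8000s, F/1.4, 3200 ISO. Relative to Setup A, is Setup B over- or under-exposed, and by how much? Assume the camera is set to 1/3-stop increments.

Aperture: f/4 → f/3.5 → f/3.2 → f/2.8 → f/2.5 → f/2.2 → f/2 → f/1.8 → f/1.6 → f/1.4 — 3 stops opened up (brighter).
Shutter speed: 1/3200 → 1/4000 → 1/5000 → 1/6400 → 1/8000 — 1 1/3 stops shorter (darker).
ISO: 20000 → 16000 → 12800 → 10000 → 8000 → 6400 → 5000 → 4000 → 3200 — 2 2/3 stops dropped (darker).
Net: +3 −1 1/3 −2 2/3 = −1 stop.

1 stop darker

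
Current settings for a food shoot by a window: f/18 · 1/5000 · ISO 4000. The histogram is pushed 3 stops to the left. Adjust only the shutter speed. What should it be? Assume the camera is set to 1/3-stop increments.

Underexposed by 3 stops → need 3 stops brighter.
Shutter speed: 1/5000 → 1/4000 → 1/3200 → 1/2500 → 1/2000 → 1/1600 → 1/1250 → 1/1000 → 1/800 → 1/640.

1/640s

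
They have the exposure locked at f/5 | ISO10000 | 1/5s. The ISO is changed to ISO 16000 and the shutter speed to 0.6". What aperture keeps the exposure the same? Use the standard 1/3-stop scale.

f/11

ISO: 10000 → 12800 → 16000 — 2/3 stop higher (brighter).
Shutter speed: 1/5 → 1/4 → 0.3 → 0.4 → 0.5 → 0.6 — 1 2/3 stops slower (brighter).
Net change so far: 2 1/3 stops brighter. Offset with the aperture: f/5 → f/5.6 → f/6.3 → f/7.1 → f/8 → f/9 → f/10 → f/11.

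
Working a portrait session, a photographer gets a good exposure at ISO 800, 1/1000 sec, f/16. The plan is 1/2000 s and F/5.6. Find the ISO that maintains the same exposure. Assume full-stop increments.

Shutter speed: 1/1000 → 1/2000 — 1 stop shorter (darker).
Aperture: f/16 → f/11 → f/8 → f/5.6 — 3 stops larger aperture (brighter).
Net change so far: 2 stops brighter. Offset with the ISO: 800 → 400 → 200.

ISO 200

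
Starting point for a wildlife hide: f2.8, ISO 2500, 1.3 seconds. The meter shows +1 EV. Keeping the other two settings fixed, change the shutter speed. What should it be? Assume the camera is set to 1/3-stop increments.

0.6 s

Overexposed by 1 stop → need 1 stop darker.
Shutter speed: 1.3 → 1 → 0.8 → 0.6.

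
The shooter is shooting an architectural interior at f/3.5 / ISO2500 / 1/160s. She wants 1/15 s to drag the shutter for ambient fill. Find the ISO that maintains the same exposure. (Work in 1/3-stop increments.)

ISO 250

Shutter speed: 1/160 → 1/125 → 1/100 → 1/80 → 1/60 → 1/50 → 1/40 → 1/30 → 1/25 → 1/20 → 1/15 — 3 1/3 stops slower (brighter).
Need 3 1/3 stops darker from the ISO: 2500 → 2000 → 1600 → 1250 → 1000 → 800 → 640 → 500 → 400 → 320 → 250.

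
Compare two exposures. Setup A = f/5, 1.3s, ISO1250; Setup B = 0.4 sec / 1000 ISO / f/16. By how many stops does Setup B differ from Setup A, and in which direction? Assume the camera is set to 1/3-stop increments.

5 1/3 stops darker

Aperture: f/5 → f/5.6 → f/6.3 → f/7.1 → f/8 → f/9 → f/10 → f/11 → f/13 → f/14 → f/16 — 3 1/3 stops stopped down (darker).
Shutter speed: 1.3 → 1 → 0.8 → 0.6 → 0.5 → 0.4 — 1 2/3 stops faster (darker).
ISO: 1250 → 1000 — 1/3 stop dropped (darker).
Net: −3 1/3 −1 2/3 −1/3 = −5 1/3 stops.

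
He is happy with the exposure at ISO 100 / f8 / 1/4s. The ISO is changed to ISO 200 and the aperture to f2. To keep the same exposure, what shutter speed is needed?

ISO: 100 → 200 — 1 stop higher (brighter).
Aperture: f/8 → f/5.6 → f/4 → f/2.8 → f/2 — 4 stops opened up (brighter).
Net change so far: 5 stops brighter. Offset with the shutter speed: 1/4 → 1/8 → 1/15 → 1/30 → 1/60 → 1/125.

1/125s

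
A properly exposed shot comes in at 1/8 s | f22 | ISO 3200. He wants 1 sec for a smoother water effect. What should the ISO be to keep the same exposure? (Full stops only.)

ISO 400

Shutter speed: 1/8 → 1/4 → 1/2 → 1 — 3 stops slower (brighter).
Need 3 stops darker from the ISO: 3200 → 1600 → 800 → 400.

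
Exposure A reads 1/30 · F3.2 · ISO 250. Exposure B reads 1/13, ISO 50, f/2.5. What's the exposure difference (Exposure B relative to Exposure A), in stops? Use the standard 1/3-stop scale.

1/3 stop darker

Aperture: f/3.2 → f/2.8 → f/2.5 — 2/3 stop larger aperture (brighter).
Shutter speed: 1/30 → 1/25 → 1/20 → 1/15 → 1/13 — 1 1/3 stops slower (brighter).
ISO: 250 → 200 → 160 → 125 → 100 → 80 → 64 → 50 — 2 1/3 stops dropped (darker).
Net: +2/3 +1 1/3 −2 1/3 = −1/3 stops.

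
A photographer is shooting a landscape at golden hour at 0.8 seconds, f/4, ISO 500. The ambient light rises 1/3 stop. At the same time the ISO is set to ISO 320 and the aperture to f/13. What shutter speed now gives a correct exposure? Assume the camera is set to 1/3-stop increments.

10 s

Scene light: 1/3 stop brighter.
ISO: 500 → 400 → 320 — 2/3 stop lower (darker).
Aperture: f/4 → f/4.5 → f/5 → f/5.6 → f/6.3 → f/7.1 → f/8 → f/9 → f/10 → f/11 → f/13 — 3 1/3 stops narrower (darker).
Net so far: 3 2/3 stops darker. Shutter speed: 0.8 → 1 → 1.3 → 1.6 → 2 → 2.5 → 3.2 → 4 → 5 → 6 → 8 → 10.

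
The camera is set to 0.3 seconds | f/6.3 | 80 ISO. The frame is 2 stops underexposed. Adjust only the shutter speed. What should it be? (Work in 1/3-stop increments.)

1.3 s

Underexposed by 2 stops → need 2 stops brighter.
Shutter speed: 0.3 → 0.4 → 0.5 → 0.6 → 0.8 → 1 → 1.3.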